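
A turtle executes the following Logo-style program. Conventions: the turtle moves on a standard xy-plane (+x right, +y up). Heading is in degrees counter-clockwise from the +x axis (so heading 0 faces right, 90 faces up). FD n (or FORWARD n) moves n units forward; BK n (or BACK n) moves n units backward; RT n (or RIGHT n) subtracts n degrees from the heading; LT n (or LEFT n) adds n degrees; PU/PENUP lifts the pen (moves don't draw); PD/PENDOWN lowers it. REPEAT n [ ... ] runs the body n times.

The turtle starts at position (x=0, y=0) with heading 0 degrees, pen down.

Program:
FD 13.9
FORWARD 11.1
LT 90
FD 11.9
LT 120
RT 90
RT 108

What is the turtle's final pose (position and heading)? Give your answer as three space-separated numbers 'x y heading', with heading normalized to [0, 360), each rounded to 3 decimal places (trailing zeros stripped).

Executing turtle program step by step:
Start: pos=(0,0), heading=0, pen down
FD 13.9: (0,0) -> (13.9,0) [heading=0, draw]
FD 11.1: (13.9,0) -> (25,0) [heading=0, draw]
LT 90: heading 0 -> 90
FD 11.9: (25,0) -> (25,11.9) [heading=90, draw]
LT 120: heading 90 -> 210
RT 90: heading 210 -> 120
RT 108: heading 120 -> 12
Final: pos=(25,11.9), heading=12, 3 segment(s) drawn

Answer: 25 11.9 12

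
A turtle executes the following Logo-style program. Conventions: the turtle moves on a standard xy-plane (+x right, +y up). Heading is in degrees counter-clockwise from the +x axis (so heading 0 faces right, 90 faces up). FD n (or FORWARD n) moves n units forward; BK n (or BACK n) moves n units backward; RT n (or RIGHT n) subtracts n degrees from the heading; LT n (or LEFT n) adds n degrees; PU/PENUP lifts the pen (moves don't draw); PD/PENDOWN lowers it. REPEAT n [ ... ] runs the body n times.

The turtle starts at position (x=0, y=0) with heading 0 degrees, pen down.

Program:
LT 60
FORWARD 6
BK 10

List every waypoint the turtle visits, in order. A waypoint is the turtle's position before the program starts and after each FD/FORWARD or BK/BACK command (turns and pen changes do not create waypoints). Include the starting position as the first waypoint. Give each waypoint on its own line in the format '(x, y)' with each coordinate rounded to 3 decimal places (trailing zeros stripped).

Answer: (0, 0)
(3, 5.196)
(-2, -3.464)

Derivation:
Executing turtle program step by step:
Start: pos=(0,0), heading=0, pen down
LT 60: heading 0 -> 60
FD 6: (0,0) -> (3,5.196) [heading=60, draw]
BK 10: (3,5.196) -> (-2,-3.464) [heading=60, draw]
Final: pos=(-2,-3.464), heading=60, 2 segment(s) drawn
Waypoints (3 total):
(0, 0)
(3, 5.196)
(-2, -3.464)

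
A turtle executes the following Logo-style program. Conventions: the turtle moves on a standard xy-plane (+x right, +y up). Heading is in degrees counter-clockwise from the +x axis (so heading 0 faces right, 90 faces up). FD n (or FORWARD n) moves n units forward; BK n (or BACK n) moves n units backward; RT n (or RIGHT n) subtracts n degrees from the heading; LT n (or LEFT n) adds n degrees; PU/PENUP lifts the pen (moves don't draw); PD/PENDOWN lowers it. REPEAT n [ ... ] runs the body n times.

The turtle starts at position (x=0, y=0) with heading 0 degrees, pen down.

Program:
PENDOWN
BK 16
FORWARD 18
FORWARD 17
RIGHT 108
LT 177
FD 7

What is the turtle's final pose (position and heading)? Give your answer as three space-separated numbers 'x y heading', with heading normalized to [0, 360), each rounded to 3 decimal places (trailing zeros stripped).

Executing turtle program step by step:
Start: pos=(0,0), heading=0, pen down
PD: pen down
BK 16: (0,0) -> (-16,0) [heading=0, draw]
FD 18: (-16,0) -> (2,0) [heading=0, draw]
FD 17: (2,0) -> (19,0) [heading=0, draw]
RT 108: heading 0 -> 252
LT 177: heading 252 -> 69
FD 7: (19,0) -> (21.509,6.535) [heading=69, draw]
Final: pos=(21.509,6.535), heading=69, 4 segment(s) drawn

Answer: 21.509 6.535 69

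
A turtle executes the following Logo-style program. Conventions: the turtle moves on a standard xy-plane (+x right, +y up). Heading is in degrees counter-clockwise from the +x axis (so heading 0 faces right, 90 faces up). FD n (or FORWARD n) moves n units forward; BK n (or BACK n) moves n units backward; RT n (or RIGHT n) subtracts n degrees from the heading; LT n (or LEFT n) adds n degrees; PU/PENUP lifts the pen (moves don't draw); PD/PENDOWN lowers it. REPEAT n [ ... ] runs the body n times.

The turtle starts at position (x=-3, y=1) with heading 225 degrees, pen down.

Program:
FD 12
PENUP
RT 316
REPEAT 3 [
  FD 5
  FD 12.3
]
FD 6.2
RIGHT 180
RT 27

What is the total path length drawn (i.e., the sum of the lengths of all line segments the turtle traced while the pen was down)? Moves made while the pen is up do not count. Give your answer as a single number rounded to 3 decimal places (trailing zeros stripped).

Executing turtle program step by step:
Start: pos=(-3,1), heading=225, pen down
FD 12: (-3,1) -> (-11.485,-7.485) [heading=225, draw]
PU: pen up
RT 316: heading 225 -> 269
REPEAT 3 [
  -- iteration 1/3 --
  FD 5: (-11.485,-7.485) -> (-11.573,-12.485) [heading=269, move]
  FD 12.3: (-11.573,-12.485) -> (-11.787,-24.783) [heading=269, move]
  -- iteration 2/3 --
  FD 5: (-11.787,-24.783) -> (-11.874,-29.782) [heading=269, move]
  FD 12.3: (-11.874,-29.782) -> (-12.089,-42.08) [heading=269, move]
  -- iteration 3/3 --
  FD 5: (-12.089,-42.08) -> (-12.176,-47.079) [heading=269, move]
  FD 12.3: (-12.176,-47.079) -> (-12.391,-59.377) [heading=269, move]
]
FD 6.2: (-12.391,-59.377) -> (-12.499,-65.576) [heading=269, move]
RT 180: heading 269 -> 89
RT 27: heading 89 -> 62
Final: pos=(-12.499,-65.576), heading=62, 1 segment(s) drawn

Segment lengths:
  seg 1: (-3,1) -> (-11.485,-7.485), length = 12
Total = 12

Answer: 12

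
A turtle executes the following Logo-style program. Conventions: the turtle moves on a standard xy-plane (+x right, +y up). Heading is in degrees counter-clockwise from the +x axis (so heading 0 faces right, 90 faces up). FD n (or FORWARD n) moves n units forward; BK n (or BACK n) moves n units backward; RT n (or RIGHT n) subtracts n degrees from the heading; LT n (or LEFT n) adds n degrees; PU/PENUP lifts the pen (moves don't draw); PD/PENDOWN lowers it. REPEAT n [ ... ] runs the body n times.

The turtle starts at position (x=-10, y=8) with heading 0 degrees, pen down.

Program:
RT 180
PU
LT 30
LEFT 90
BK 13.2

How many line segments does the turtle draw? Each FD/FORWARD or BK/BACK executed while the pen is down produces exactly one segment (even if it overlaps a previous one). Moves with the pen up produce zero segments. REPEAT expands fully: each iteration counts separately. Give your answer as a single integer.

Executing turtle program step by step:
Start: pos=(-10,8), heading=0, pen down
RT 180: heading 0 -> 180
PU: pen up
LT 30: heading 180 -> 210
LT 90: heading 210 -> 300
BK 13.2: (-10,8) -> (-16.6,19.432) [heading=300, move]
Final: pos=(-16.6,19.432), heading=300, 0 segment(s) drawn
Segments drawn: 0

Answer: 0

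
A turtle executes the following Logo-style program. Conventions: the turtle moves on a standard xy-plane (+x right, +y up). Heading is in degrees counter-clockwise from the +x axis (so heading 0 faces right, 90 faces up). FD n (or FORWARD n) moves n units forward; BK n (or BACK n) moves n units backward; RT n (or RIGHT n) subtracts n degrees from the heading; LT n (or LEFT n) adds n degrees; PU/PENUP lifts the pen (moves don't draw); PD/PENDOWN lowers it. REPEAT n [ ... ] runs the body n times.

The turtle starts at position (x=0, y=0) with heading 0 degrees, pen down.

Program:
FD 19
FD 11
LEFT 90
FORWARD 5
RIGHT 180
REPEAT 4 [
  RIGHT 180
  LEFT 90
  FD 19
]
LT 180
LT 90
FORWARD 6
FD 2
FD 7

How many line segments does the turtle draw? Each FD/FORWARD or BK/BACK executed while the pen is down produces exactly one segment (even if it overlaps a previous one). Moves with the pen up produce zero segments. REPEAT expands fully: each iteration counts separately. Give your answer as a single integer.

Executing turtle program step by step:
Start: pos=(0,0), heading=0, pen down
FD 19: (0,0) -> (19,0) [heading=0, draw]
FD 11: (19,0) -> (30,0) [heading=0, draw]
LT 90: heading 0 -> 90
FD 5: (30,0) -> (30,5) [heading=90, draw]
RT 180: heading 90 -> 270
REPEAT 4 [
  -- iteration 1/4 --
  RT 180: heading 270 -> 90
  LT 90: heading 90 -> 180
  FD 19: (30,5) -> (11,5) [heading=180, draw]
  -- iteration 2/4 --
  RT 180: heading 180 -> 0
  LT 90: heading 0 -> 90
  FD 19: (11,5) -> (11,24) [heading=90, draw]
  -- iteration 3/4 --
  RT 180: heading 90 -> 270
  LT 90: heading 270 -> 0
  FD 19: (11,24) -> (30,24) [heading=0, draw]
  -- iteration 4/4 --
  RT 180: heading 0 -> 180
  LT 90: heading 180 -> 270
  FD 19: (30,24) -> (30,5) [heading=270, draw]
]
LT 180: heading 270 -> 90
LT 90: heading 90 -> 180
FD 6: (30,5) -> (24,5) [heading=180, draw]
FD 2: (24,5) -> (22,5) [heading=180, draw]
FD 7: (22,5) -> (15,5) [heading=180, draw]
Final: pos=(15,5), heading=180, 10 segment(s) drawn
Segments drawn: 10

Answer: 10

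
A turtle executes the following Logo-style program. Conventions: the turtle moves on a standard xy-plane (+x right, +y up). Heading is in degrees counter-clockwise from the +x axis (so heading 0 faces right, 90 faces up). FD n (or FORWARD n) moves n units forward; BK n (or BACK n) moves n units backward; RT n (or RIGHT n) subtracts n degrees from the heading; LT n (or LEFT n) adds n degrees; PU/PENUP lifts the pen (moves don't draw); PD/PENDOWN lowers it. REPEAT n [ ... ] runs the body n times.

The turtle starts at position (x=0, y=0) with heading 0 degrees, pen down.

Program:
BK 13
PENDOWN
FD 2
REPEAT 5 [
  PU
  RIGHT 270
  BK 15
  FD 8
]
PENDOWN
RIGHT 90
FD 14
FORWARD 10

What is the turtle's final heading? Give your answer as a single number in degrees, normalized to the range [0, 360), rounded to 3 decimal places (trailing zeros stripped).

Executing turtle program step by step:
Start: pos=(0,0), heading=0, pen down
BK 13: (0,0) -> (-13,0) [heading=0, draw]
PD: pen down
FD 2: (-13,0) -> (-11,0) [heading=0, draw]
REPEAT 5 [
  -- iteration 1/5 --
  PU: pen up
  RT 270: heading 0 -> 90
  BK 15: (-11,0) -> (-11,-15) [heading=90, move]
  FD 8: (-11,-15) -> (-11,-7) [heading=90, move]
  -- iteration 2/5 --
  PU: pen up
  RT 270: heading 90 -> 180
  BK 15: (-11,-7) -> (4,-7) [heading=180, move]
  FD 8: (4,-7) -> (-4,-7) [heading=180, move]
  -- iteration 3/5 --
  PU: pen up
  RT 270: heading 180 -> 270
  BK 15: (-4,-7) -> (-4,8) [heading=270, move]
  FD 8: (-4,8) -> (-4,0) [heading=270, move]
  -- iteration 4/5 --
  PU: pen up
  RT 270: heading 270 -> 0
  BK 15: (-4,0) -> (-19,0) [heading=0, move]
  FD 8: (-19,0) -> (-11,0) [heading=0, move]
  -- iteration 5/5 --
  PU: pen up
  RT 270: heading 0 -> 90
  BK 15: (-11,0) -> (-11,-15) [heading=90, move]
  FD 8: (-11,-15) -> (-11,-7) [heading=90, move]
]
PD: pen down
RT 90: heading 90 -> 0
FD 14: (-11,-7) -> (3,-7) [heading=0, draw]
FD 10: (3,-7) -> (13,-7) [heading=0, draw]
Final: pos=(13,-7), heading=0, 4 segment(s) drawn

Answer: 0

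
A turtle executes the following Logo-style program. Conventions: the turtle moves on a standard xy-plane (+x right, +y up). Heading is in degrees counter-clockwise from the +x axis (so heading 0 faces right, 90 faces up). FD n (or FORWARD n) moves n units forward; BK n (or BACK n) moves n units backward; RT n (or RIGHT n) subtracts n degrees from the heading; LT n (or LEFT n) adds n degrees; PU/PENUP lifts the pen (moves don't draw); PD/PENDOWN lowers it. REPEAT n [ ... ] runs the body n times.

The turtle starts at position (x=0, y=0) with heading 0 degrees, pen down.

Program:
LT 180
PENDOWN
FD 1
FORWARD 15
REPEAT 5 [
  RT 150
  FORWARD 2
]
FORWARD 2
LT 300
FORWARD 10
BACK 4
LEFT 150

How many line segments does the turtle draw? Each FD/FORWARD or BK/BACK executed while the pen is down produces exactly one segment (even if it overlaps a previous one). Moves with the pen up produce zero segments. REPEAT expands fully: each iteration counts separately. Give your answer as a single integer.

Executing turtle program step by step:
Start: pos=(0,0), heading=0, pen down
LT 180: heading 0 -> 180
PD: pen down
FD 1: (0,0) -> (-1,0) [heading=180, draw]
FD 15: (-1,0) -> (-16,0) [heading=180, draw]
REPEAT 5 [
  -- iteration 1/5 --
  RT 150: heading 180 -> 30
  FD 2: (-16,0) -> (-14.268,1) [heading=30, draw]
  -- iteration 2/5 --
  RT 150: heading 30 -> 240
  FD 2: (-14.268,1) -> (-15.268,-0.732) [heading=240, draw]
  -- iteration 3/5 --
  RT 150: heading 240 -> 90
  FD 2: (-15.268,-0.732) -> (-15.268,1.268) [heading=90, draw]
  -- iteration 4/5 --
  RT 150: heading 90 -> 300
  FD 2: (-15.268,1.268) -> (-14.268,-0.464) [heading=300, draw]
  -- iteration 5/5 --
  RT 150: heading 300 -> 150
  FD 2: (-14.268,-0.464) -> (-16,0.536) [heading=150, draw]
]
FD 2: (-16,0.536) -> (-17.732,1.536) [heading=150, draw]
LT 300: heading 150 -> 90
FD 10: (-17.732,1.536) -> (-17.732,11.536) [heading=90, draw]
BK 4: (-17.732,11.536) -> (-17.732,7.536) [heading=90, draw]
LT 150: heading 90 -> 240
Final: pos=(-17.732,7.536), heading=240, 10 segment(s) drawn
Segments drawn: 10

Answer: 10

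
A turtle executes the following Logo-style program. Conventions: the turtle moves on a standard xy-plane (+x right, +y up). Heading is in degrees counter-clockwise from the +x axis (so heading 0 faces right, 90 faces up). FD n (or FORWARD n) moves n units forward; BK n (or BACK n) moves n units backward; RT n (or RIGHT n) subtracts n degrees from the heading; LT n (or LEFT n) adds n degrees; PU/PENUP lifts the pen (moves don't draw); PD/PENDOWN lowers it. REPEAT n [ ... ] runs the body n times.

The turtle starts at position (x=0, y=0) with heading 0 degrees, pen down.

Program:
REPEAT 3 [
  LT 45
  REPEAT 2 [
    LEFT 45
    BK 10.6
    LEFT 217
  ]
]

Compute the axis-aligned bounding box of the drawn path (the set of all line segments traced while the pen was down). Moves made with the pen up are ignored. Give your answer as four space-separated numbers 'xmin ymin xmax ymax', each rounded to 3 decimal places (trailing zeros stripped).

Executing turtle program step by step:
Start: pos=(0,0), heading=0, pen down
REPEAT 3 [
  -- iteration 1/3 --
  LT 45: heading 0 -> 45
  REPEAT 2 [
    -- iteration 1/2 --
    LT 45: heading 45 -> 90
    BK 10.6: (0,0) -> (0,-10.6) [heading=90, draw]
    LT 217: heading 90 -> 307
    -- iteration 2/2 --
    LT 45: heading 307 -> 352
    BK 10.6: (0,-10.6) -> (-10.497,-9.125) [heading=352, draw]
    LT 217: heading 352 -> 209
  ]
  -- iteration 2/3 --
  LT 45: heading 209 -> 254
  REPEAT 2 [
    -- iteration 1/2 --
    LT 45: heading 254 -> 299
    BK 10.6: (-10.497,-9.125) -> (-15.636,0.146) [heading=299, draw]
    LT 217: heading 299 -> 156
    -- iteration 2/2 --
    LT 45: heading 156 -> 201
    BK 10.6: (-15.636,0.146) -> (-5.74,3.945) [heading=201, draw]
    LT 217: heading 201 -> 58
  ]
  -- iteration 3/3 --
  LT 45: heading 58 -> 103
  REPEAT 2 [
    -- iteration 1/2 --
    LT 45: heading 103 -> 148
    BK 10.6: (-5.74,3.945) -> (3.249,-1.672) [heading=148, draw]
    LT 217: heading 148 -> 5
    -- iteration 2/2 --
    LT 45: heading 5 -> 50
    BK 10.6: (3.249,-1.672) -> (-3.564,-9.792) [heading=50, draw]
    LT 217: heading 50 -> 267
  ]
]
Final: pos=(-3.564,-9.792), heading=267, 6 segment(s) drawn

Segment endpoints: x in {-15.636, -10.497, -5.74, -3.564, 0, 0, 3.249}, y in {-10.6, -9.792, -9.125, -1.672, 0, 0.146, 3.945}
xmin=-15.636, ymin=-10.6, xmax=3.249, ymax=3.945

Answer: -15.636 -10.6 3.249 3.945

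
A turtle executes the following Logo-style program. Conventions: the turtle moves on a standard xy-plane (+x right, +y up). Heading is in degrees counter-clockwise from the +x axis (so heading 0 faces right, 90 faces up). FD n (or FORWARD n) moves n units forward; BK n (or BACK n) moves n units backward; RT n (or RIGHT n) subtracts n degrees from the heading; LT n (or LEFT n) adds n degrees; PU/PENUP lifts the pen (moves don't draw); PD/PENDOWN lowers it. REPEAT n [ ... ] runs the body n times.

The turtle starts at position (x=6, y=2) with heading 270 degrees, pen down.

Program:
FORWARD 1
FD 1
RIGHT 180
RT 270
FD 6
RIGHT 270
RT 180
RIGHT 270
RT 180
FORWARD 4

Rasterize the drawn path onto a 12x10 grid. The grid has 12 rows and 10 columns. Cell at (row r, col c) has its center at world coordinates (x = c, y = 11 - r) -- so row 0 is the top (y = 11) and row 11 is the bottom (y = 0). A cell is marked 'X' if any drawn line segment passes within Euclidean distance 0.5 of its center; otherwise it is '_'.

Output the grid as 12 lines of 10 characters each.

Segment 0: (6,2) -> (6,1)
Segment 1: (6,1) -> (6,0)
Segment 2: (6,0) -> (0,-0)
Segment 3: (0,-0) -> (4,0)

Answer: __________
__________
__________
__________
__________
__________
__________
__________
__________
______X___
______X___
XXXXXXX___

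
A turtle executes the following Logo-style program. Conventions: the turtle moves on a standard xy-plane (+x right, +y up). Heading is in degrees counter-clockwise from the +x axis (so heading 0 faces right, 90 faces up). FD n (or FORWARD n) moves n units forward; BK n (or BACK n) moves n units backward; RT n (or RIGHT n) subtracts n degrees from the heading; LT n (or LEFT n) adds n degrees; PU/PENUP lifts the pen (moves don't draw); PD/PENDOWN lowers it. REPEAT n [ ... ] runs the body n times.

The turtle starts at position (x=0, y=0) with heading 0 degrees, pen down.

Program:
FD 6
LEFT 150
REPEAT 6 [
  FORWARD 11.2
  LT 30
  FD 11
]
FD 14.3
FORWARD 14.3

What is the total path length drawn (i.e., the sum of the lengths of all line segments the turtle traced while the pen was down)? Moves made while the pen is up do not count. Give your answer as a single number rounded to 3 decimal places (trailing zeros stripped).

Answer: 167.8

Derivation:
Executing turtle program step by step:
Start: pos=(0,0), heading=0, pen down
FD 6: (0,0) -> (6,0) [heading=0, draw]
LT 150: heading 0 -> 150
REPEAT 6 [
  -- iteration 1/6 --
  FD 11.2: (6,0) -> (-3.699,5.6) [heading=150, draw]
  LT 30: heading 150 -> 180
  FD 11: (-3.699,5.6) -> (-14.699,5.6) [heading=180, draw]
  -- iteration 2/6 --
  FD 11.2: (-14.699,5.6) -> (-25.899,5.6) [heading=180, draw]
  LT 30: heading 180 -> 210
  FD 11: (-25.899,5.6) -> (-35.426,0.1) [heading=210, draw]
  -- iteration 3/6 --
  FD 11.2: (-35.426,0.1) -> (-45.125,-5.5) [heading=210, draw]
  LT 30: heading 210 -> 240
  FD 11: (-45.125,-5.5) -> (-50.625,-15.026) [heading=240, draw]
  -- iteration 4/6 --
  FD 11.2: (-50.625,-15.026) -> (-56.225,-24.726) [heading=240, draw]
  LT 30: heading 240 -> 270
  FD 11: (-56.225,-24.726) -> (-56.225,-35.726) [heading=270, draw]
  -- iteration 5/6 --
  FD 11.2: (-56.225,-35.726) -> (-56.225,-46.926) [heading=270, draw]
  LT 30: heading 270 -> 300
  FD 11: (-56.225,-46.926) -> (-50.725,-56.452) [heading=300, draw]
  -- iteration 6/6 --
  FD 11.2: (-50.725,-56.452) -> (-45.125,-66.152) [heading=300, draw]
  LT 30: heading 300 -> 330
  FD 11: (-45.125,-66.152) -> (-35.599,-71.652) [heading=330, draw]
]
FD 14.3: (-35.599,-71.652) -> (-23.215,-78.802) [heading=330, draw]
FD 14.3: (-23.215,-78.802) -> (-10.831,-85.952) [heading=330, draw]
Final: pos=(-10.831,-85.952), heading=330, 15 segment(s) drawn

Segment lengths:
  seg 1: (0,0) -> (6,0), length = 6
  seg 2: (6,0) -> (-3.699,5.6), length = 11.2
  seg 3: (-3.699,5.6) -> (-14.699,5.6), length = 11
  seg 4: (-14.699,5.6) -> (-25.899,5.6), length = 11.2
  seg 5: (-25.899,5.6) -> (-35.426,0.1), length = 11
  seg 6: (-35.426,0.1) -> (-45.125,-5.5), length = 11.2
  seg 7: (-45.125,-5.5) -> (-50.625,-15.026), length = 11
  seg 8: (-50.625,-15.026) -> (-56.225,-24.726), length = 11.2
  seg 9: (-56.225,-24.726) -> (-56.225,-35.726), length = 11
  seg 10: (-56.225,-35.726) -> (-56.225,-46.926), length = 11.2
  seg 11: (-56.225,-46.926) -> (-50.725,-56.452), length = 11
  seg 12: (-50.725,-56.452) -> (-45.125,-66.152), length = 11.2
  seg 13: (-45.125,-66.152) -> (-35.599,-71.652), length = 11
  seg 14: (-35.599,-71.652) -> (-23.215,-78.802), length = 14.3
  seg 15: (-23.215,-78.802) -> (-10.831,-85.952), length = 14.3
Total = 167.8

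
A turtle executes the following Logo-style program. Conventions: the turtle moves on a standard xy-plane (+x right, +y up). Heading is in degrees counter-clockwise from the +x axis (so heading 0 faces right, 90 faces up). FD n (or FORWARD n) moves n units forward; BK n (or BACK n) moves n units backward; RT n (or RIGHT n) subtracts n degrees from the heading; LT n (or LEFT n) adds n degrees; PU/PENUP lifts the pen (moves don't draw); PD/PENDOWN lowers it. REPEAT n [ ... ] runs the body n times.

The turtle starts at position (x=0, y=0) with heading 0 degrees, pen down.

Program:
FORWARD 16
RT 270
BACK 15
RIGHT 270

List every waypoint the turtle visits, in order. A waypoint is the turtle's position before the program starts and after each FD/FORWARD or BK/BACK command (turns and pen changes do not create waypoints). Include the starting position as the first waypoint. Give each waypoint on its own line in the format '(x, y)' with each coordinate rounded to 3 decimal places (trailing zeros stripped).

Answer: (0, 0)
(16, 0)
(16, -15)

Derivation:
Executing turtle program step by step:
Start: pos=(0,0), heading=0, pen down
FD 16: (0,0) -> (16,0) [heading=0, draw]
RT 270: heading 0 -> 90
BK 15: (16,0) -> (16,-15) [heading=90, draw]
RT 270: heading 90 -> 180
Final: pos=(16,-15), heading=180, 2 segment(s) drawn
Waypoints (3 total):
(0, 0)
(16, 0)
(16, -15)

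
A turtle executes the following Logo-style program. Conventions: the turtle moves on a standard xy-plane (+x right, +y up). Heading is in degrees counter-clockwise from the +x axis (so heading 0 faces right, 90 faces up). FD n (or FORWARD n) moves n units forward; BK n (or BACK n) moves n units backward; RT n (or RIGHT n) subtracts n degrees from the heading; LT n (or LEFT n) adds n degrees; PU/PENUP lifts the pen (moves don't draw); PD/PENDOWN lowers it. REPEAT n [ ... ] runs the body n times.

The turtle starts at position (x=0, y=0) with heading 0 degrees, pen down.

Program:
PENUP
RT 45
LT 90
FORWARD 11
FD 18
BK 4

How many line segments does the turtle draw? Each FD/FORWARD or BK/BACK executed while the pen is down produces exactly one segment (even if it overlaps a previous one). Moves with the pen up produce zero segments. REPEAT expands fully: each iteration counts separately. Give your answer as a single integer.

Answer: 0

Derivation:
Executing turtle program step by step:
Start: pos=(0,0), heading=0, pen down
PU: pen up
RT 45: heading 0 -> 315
LT 90: heading 315 -> 45
FD 11: (0,0) -> (7.778,7.778) [heading=45, move]
FD 18: (7.778,7.778) -> (20.506,20.506) [heading=45, move]
BK 4: (20.506,20.506) -> (17.678,17.678) [heading=45, move]
Final: pos=(17.678,17.678), heading=45, 0 segment(s) drawn
Segments drawn: 0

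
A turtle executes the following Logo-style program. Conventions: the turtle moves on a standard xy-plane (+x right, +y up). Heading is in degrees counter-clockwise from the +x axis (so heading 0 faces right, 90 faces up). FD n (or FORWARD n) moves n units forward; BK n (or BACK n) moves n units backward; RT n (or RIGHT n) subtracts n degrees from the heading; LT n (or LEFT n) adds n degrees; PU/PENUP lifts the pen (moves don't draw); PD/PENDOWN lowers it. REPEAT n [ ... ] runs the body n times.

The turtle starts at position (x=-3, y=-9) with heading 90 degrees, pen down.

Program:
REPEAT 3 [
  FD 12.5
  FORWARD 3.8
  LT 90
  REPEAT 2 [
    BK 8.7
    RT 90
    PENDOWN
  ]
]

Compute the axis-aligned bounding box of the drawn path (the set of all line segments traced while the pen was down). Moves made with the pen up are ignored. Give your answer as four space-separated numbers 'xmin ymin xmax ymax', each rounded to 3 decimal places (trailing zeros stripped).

Answer: -3 -26.4 22 7.3

Derivation:
Executing turtle program step by step:
Start: pos=(-3,-9), heading=90, pen down
REPEAT 3 [
  -- iteration 1/3 --
  FD 12.5: (-3,-9) -> (-3,3.5) [heading=90, draw]
  FD 3.8: (-3,3.5) -> (-3,7.3) [heading=90, draw]
  LT 90: heading 90 -> 180
  REPEAT 2 [
    -- iteration 1/2 --
    BK 8.7: (-3,7.3) -> (5.7,7.3) [heading=180, draw]
    RT 90: heading 180 -> 90
    PD: pen down
    -- iteration 2/2 --
    BK 8.7: (5.7,7.3) -> (5.7,-1.4) [heading=90, draw]
    RT 90: heading 90 -> 0
    PD: pen down
  ]
  -- iteration 2/3 --
  FD 12.5: (5.7,-1.4) -> (18.2,-1.4) [heading=0, draw]
  FD 3.8: (18.2,-1.4) -> (22,-1.4) [heading=0, draw]
  LT 90: heading 0 -> 90
  REPEAT 2 [
    -- iteration 1/2 --
    BK 8.7: (22,-1.4) -> (22,-10.1) [heading=90, draw]
    RT 90: heading 90 -> 0
    PD: pen down
    -- iteration 2/2 --
    BK 8.7: (22,-10.1) -> (13.3,-10.1) [heading=0, draw]
    RT 90: heading 0 -> 270
    PD: pen down
  ]
  -- iteration 3/3 --
  FD 12.5: (13.3,-10.1) -> (13.3,-22.6) [heading=270, draw]
  FD 3.8: (13.3,-22.6) -> (13.3,-26.4) [heading=270, draw]
  LT 90: heading 270 -> 0
  REPEAT 2 [
    -- iteration 1/2 --
    BK 8.7: (13.3,-26.4) -> (4.6,-26.4) [heading=0, draw]
    RT 90: heading 0 -> 270
    PD: pen down
    -- iteration 2/2 --
    BK 8.7: (4.6,-26.4) -> (4.6,-17.7) [heading=270, draw]
    RT 90: heading 270 -> 180
    PD: pen down
  ]
]
Final: pos=(4.6,-17.7), heading=180, 12 segment(s) drawn

Segment endpoints: x in {-3, -3, -3, 4.6, 4.6, 5.7, 5.7, 13.3, 18.2, 22}, y in {-26.4, -22.6, -17.7, -10.1, -9, -1.4, 3.5, 7.3, 7.3}
xmin=-3, ymin=-26.4, xmax=22, ymax=7.3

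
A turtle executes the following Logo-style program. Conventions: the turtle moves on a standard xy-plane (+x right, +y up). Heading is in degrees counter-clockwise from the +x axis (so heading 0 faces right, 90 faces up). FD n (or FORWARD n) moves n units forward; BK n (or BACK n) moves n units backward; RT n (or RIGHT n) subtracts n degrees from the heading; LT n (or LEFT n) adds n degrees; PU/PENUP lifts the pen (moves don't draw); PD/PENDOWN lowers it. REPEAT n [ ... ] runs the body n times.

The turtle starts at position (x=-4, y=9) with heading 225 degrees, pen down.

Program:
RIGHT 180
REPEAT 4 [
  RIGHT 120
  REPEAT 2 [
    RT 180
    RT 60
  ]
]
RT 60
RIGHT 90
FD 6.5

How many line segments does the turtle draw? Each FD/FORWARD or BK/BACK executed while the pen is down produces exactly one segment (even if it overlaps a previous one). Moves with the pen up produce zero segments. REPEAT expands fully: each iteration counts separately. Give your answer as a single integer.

Executing turtle program step by step:
Start: pos=(-4,9), heading=225, pen down
RT 180: heading 225 -> 45
REPEAT 4 [
  -- iteration 1/4 --
  RT 120: heading 45 -> 285
  REPEAT 2 [
    -- iteration 1/2 --
    RT 180: heading 285 -> 105
    RT 60: heading 105 -> 45
    -- iteration 2/2 --
    RT 180: heading 45 -> 225
    RT 60: heading 225 -> 165
  ]
  -- iteration 2/4 --
  RT 120: heading 165 -> 45
  REPEAT 2 [
    -- iteration 1/2 --
    RT 180: heading 45 -> 225
    RT 60: heading 225 -> 165
    -- iteration 2/2 --
    RT 180: heading 165 -> 345
    RT 60: heading 345 -> 285
  ]
  -- iteration 3/4 --
  RT 120: heading 285 -> 165
  REPEAT 2 [
    -- iteration 1/2 --
    RT 180: heading 165 -> 345
    RT 60: heading 345 -> 285
    -- iteration 2/2 --
    RT 180: heading 285 -> 105
    RT 60: heading 105 -> 45
  ]
  -- iteration 4/4 --
  RT 120: heading 45 -> 285
  REPEAT 2 [
    -- iteration 1/2 --
    RT 180: heading 285 -> 105
    RT 60: heading 105 -> 45
    -- iteration 2/2 --
    RT 180: heading 45 -> 225
    RT 60: heading 225 -> 165
  ]
]
RT 60: heading 165 -> 105
RT 90: heading 105 -> 15
FD 6.5: (-4,9) -> (2.279,10.682) [heading=15, draw]
Final: pos=(2.279,10.682), heading=15, 1 segment(s) drawn
Segments drawn: 1

Answer: 1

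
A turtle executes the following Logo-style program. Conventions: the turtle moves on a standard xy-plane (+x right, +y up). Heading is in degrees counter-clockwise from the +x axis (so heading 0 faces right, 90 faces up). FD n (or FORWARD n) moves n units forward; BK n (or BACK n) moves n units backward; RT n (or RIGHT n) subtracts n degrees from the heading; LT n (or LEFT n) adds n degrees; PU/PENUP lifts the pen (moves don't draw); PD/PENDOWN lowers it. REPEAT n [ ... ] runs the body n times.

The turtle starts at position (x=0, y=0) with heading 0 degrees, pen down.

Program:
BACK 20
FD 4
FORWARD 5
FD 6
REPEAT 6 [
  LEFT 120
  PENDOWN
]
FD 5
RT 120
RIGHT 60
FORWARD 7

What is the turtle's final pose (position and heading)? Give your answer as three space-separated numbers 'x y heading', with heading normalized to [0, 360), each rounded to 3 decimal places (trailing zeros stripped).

Executing turtle program step by step:
Start: pos=(0,0), heading=0, pen down
BK 20: (0,0) -> (-20,0) [heading=0, draw]
FD 4: (-20,0) -> (-16,0) [heading=0, draw]
FD 5: (-16,0) -> (-11,0) [heading=0, draw]
FD 6: (-11,0) -> (-5,0) [heading=0, draw]
REPEAT 6 [
  -- iteration 1/6 --
  LT 120: heading 0 -> 120
  PD: pen down
  -- iteration 2/6 --
  LT 120: heading 120 -> 240
  PD: pen down
  -- iteration 3/6 --
  LT 120: heading 240 -> 0
  PD: pen down
  -- iteration 4/6 --
  LT 120: heading 0 -> 120
  PD: pen down
  -- iteration 5/6 --
  LT 120: heading 120 -> 240
  PD: pen down
  -- iteration 6/6 --
  LT 120: heading 240 -> 0
  PD: pen down
]
FD 5: (-5,0) -> (0,0) [heading=0, draw]
RT 120: heading 0 -> 240
RT 60: heading 240 -> 180
FD 7: (0,0) -> (-7,0) [heading=180, draw]
Final: pos=(-7,0), heading=180, 6 segment(s) drawn

Answer: -7 0 180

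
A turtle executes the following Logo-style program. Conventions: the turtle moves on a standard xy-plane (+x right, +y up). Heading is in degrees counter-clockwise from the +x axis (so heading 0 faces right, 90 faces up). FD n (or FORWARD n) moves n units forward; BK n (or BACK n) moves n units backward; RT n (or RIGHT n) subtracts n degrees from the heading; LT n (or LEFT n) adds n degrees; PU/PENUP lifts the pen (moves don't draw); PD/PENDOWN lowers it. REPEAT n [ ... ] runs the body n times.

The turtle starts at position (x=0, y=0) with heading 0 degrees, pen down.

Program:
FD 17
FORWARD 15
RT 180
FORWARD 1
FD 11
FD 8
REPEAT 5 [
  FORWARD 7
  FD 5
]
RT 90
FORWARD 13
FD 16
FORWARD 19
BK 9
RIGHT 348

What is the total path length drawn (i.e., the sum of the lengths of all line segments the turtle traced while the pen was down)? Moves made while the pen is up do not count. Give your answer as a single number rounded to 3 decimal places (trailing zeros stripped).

Executing turtle program step by step:
Start: pos=(0,0), heading=0, pen down
FD 17: (0,0) -> (17,0) [heading=0, draw]
FD 15: (17,0) -> (32,0) [heading=0, draw]
RT 180: heading 0 -> 180
FD 1: (32,0) -> (31,0) [heading=180, draw]
FD 11: (31,0) -> (20,0) [heading=180, draw]
FD 8: (20,0) -> (12,0) [heading=180, draw]
REPEAT 5 [
  -- iteration 1/5 --
  FD 7: (12,0) -> (5,0) [heading=180, draw]
  FD 5: (5,0) -> (0,0) [heading=180, draw]
  -- iteration 2/5 --
  FD 7: (0,0) -> (-7,0) [heading=180, draw]
  FD 5: (-7,0) -> (-12,0) [heading=180, draw]
  -- iteration 3/5 --
  FD 7: (-12,0) -> (-19,0) [heading=180, draw]
  FD 5: (-19,0) -> (-24,0) [heading=180, draw]
  -- iteration 4/5 --
  FD 7: (-24,0) -> (-31,0) [heading=180, draw]
  FD 5: (-31,0) -> (-36,0) [heading=180, draw]
  -- iteration 5/5 --
  FD 7: (-36,0) -> (-43,0) [heading=180, draw]
  FD 5: (-43,0) -> (-48,0) [heading=180, draw]
]
RT 90: heading 180 -> 90
FD 13: (-48,0) -> (-48,13) [heading=90, draw]
FD 16: (-48,13) -> (-48,29) [heading=90, draw]
FD 19: (-48,29) -> (-48,48) [heading=90, draw]
BK 9: (-48,48) -> (-48,39) [heading=90, draw]
RT 348: heading 90 -> 102
Final: pos=(-48,39), heading=102, 19 segment(s) drawn

Segment lengths:
  seg 1: (0,0) -> (17,0), length = 17
  seg 2: (17,0) -> (32,0), length = 15
  seg 3: (32,0) -> (31,0), length = 1
  seg 4: (31,0) -> (20,0), length = 11
  seg 5: (20,0) -> (12,0), length = 8
  seg 6: (12,0) -> (5,0), length = 7
  seg 7: (5,0) -> (0,0), length = 5
  seg 8: (0,0) -> (-7,0), length = 7
  seg 9: (-7,0) -> (-12,0), length = 5
  seg 10: (-12,0) -> (-19,0), length = 7
  seg 11: (-19,0) -> (-24,0), length = 5
  seg 12: (-24,0) -> (-31,0), length = 7
  seg 13: (-31,0) -> (-36,0), length = 5
  seg 14: (-36,0) -> (-43,0), length = 7
  seg 15: (-43,0) -> (-48,0), length = 5
  seg 16: (-48,0) -> (-48,13), length = 13
  seg 17: (-48,13) -> (-48,29), length = 16
  seg 18: (-48,29) -> (-48,48), length = 19
  seg 19: (-48,48) -> (-48,39), length = 9
Total = 169

Answer: 169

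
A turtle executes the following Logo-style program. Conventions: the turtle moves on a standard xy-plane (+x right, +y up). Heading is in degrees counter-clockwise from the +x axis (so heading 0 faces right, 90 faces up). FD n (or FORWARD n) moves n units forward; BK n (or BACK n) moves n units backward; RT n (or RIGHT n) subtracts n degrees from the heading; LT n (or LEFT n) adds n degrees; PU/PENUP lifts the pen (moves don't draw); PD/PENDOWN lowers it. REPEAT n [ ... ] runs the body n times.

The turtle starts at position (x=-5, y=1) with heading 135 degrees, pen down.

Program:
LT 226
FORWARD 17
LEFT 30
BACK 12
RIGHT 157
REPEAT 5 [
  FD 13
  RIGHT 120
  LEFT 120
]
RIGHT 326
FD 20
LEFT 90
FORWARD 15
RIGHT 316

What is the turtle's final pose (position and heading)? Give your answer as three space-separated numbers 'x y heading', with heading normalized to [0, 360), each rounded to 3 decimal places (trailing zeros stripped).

Executing turtle program step by step:
Start: pos=(-5,1), heading=135, pen down
LT 226: heading 135 -> 1
FD 17: (-5,1) -> (11.997,1.297) [heading=1, draw]
LT 30: heading 1 -> 31
BK 12: (11.997,1.297) -> (1.711,-4.884) [heading=31, draw]
RT 157: heading 31 -> 234
REPEAT 5 [
  -- iteration 1/5 --
  FD 13: (1.711,-4.884) -> (-5.93,-15.401) [heading=234, draw]
  RT 120: heading 234 -> 114
  LT 120: heading 114 -> 234
  -- iteration 2/5 --
  FD 13: (-5.93,-15.401) -> (-13.571,-25.918) [heading=234, draw]
  RT 120: heading 234 -> 114
  LT 120: heading 114 -> 234
  -- iteration 3/5 --
  FD 13: (-13.571,-25.918) -> (-21.212,-36.435) [heading=234, draw]
  RT 120: heading 234 -> 114
  LT 120: heading 114 -> 234
  -- iteration 4/5 --
  FD 13: (-21.212,-36.435) -> (-28.853,-46.953) [heading=234, draw]
  RT 120: heading 234 -> 114
  LT 120: heading 114 -> 234
  -- iteration 5/5 --
  FD 13: (-28.853,-46.953) -> (-36.495,-57.47) [heading=234, draw]
  RT 120: heading 234 -> 114
  LT 120: heading 114 -> 234
]
RT 326: heading 234 -> 268
FD 20: (-36.495,-57.47) -> (-37.193,-77.458) [heading=268, draw]
LT 90: heading 268 -> 358
FD 15: (-37.193,-77.458) -> (-22.202,-77.981) [heading=358, draw]
RT 316: heading 358 -> 42
Final: pos=(-22.202,-77.981), heading=42, 9 segment(s) drawn

Answer: -22.202 -77.981 42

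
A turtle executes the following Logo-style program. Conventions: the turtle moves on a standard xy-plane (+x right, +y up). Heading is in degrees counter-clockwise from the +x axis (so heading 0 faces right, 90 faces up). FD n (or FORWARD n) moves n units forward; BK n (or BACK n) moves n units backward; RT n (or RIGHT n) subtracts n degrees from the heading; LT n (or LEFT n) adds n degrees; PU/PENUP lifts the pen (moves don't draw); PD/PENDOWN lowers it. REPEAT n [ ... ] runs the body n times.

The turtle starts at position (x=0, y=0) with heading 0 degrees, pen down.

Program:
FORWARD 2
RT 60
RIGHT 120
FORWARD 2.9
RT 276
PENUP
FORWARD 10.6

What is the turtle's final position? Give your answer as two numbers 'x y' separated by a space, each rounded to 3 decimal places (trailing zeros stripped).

Executing turtle program step by step:
Start: pos=(0,0), heading=0, pen down
FD 2: (0,0) -> (2,0) [heading=0, draw]
RT 60: heading 0 -> 300
RT 120: heading 300 -> 180
FD 2.9: (2,0) -> (-0.9,0) [heading=180, draw]
RT 276: heading 180 -> 264
PU: pen up
FD 10.6: (-0.9,0) -> (-2.008,-10.542) [heading=264, move]
Final: pos=(-2.008,-10.542), heading=264, 2 segment(s) drawn

Answer: -2.008 -10.542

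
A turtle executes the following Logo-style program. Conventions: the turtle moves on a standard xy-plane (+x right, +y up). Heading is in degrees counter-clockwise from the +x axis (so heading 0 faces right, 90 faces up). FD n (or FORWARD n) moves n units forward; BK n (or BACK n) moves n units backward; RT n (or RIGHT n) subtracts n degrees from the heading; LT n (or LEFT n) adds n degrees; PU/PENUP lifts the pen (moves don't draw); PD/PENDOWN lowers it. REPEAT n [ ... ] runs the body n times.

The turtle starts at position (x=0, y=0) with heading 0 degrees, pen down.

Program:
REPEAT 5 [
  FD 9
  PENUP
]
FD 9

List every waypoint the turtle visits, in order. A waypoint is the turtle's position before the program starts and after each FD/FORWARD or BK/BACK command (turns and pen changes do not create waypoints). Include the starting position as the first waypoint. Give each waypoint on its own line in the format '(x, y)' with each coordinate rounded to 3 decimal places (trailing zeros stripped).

Answer: (0, 0)
(9, 0)
(18, 0)
(27, 0)
(36, 0)
(45, 0)
(54, 0)

Derivation:
Executing turtle program step by step:
Start: pos=(0,0), heading=0, pen down
REPEAT 5 [
  -- iteration 1/5 --
  FD 9: (0,0) -> (9,0) [heading=0, draw]
  PU: pen up
  -- iteration 2/5 --
  FD 9: (9,0) -> (18,0) [heading=0, move]
  PU: pen up
  -- iteration 3/5 --
  FD 9: (18,0) -> (27,0) [heading=0, move]
  PU: pen up
  -- iteration 4/5 --
  FD 9: (27,0) -> (36,0) [heading=0, move]
  PU: pen up
  -- iteration 5/5 --
  FD 9: (36,0) -> (45,0) [heading=0, move]
  PU: pen up
]
FD 9: (45,0) -> (54,0) [heading=0, move]
Final: pos=(54,0), heading=0, 1 segment(s) drawn
Waypoints (7 total):
(0, 0)
(9, 0)
(18, 0)
(27, 0)
(36, 0)
(45, 0)
(54, 0)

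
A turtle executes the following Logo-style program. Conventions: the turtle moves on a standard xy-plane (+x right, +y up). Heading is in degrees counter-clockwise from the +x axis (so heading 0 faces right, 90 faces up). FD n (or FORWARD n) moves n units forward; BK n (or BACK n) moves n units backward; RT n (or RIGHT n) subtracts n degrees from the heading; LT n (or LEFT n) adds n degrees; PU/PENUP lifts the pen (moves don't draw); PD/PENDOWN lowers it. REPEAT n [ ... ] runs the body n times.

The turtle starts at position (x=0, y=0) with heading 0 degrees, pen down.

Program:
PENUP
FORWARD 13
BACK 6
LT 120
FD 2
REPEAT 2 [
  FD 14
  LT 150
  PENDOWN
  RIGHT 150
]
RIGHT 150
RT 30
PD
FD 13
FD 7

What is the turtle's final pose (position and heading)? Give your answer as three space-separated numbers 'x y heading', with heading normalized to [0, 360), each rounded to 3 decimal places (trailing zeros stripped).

Executing turtle program step by step:
Start: pos=(0,0), heading=0, pen down
PU: pen up
FD 13: (0,0) -> (13,0) [heading=0, move]
BK 6: (13,0) -> (7,0) [heading=0, move]
LT 120: heading 0 -> 120
FD 2: (7,0) -> (6,1.732) [heading=120, move]
REPEAT 2 [
  -- iteration 1/2 --
  FD 14: (6,1.732) -> (-1,13.856) [heading=120, move]
  LT 150: heading 120 -> 270
  PD: pen down
  RT 150: heading 270 -> 120
  -- iteration 2/2 --
  FD 14: (-1,13.856) -> (-8,25.981) [heading=120, draw]
  LT 150: heading 120 -> 270
  PD: pen down
  RT 150: heading 270 -> 120
]
RT 150: heading 120 -> 330
RT 30: heading 330 -> 300
PD: pen down
FD 13: (-8,25.981) -> (-1.5,14.722) [heading=300, draw]
FD 7: (-1.5,14.722) -> (2,8.66) [heading=300, draw]
Final: pos=(2,8.66), heading=300, 3 segment(s) drawn

Answer: 2 8.66 300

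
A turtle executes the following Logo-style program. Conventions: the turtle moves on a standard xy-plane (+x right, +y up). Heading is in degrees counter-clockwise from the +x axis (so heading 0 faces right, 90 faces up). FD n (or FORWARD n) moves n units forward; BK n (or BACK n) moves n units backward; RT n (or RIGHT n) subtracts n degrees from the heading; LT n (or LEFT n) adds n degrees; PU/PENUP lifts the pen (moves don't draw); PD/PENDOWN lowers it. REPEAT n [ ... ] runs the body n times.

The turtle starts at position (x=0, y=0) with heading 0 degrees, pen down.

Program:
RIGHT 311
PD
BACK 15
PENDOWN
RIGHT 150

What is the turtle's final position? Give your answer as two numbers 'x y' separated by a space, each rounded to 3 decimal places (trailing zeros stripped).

Answer: -9.841 -11.321

Derivation:
Executing turtle program step by step:
Start: pos=(0,0), heading=0, pen down
RT 311: heading 0 -> 49
PD: pen down
BK 15: (0,0) -> (-9.841,-11.321) [heading=49, draw]
PD: pen down
RT 150: heading 49 -> 259
Final: pos=(-9.841,-11.321), heading=259, 1 segment(s) drawn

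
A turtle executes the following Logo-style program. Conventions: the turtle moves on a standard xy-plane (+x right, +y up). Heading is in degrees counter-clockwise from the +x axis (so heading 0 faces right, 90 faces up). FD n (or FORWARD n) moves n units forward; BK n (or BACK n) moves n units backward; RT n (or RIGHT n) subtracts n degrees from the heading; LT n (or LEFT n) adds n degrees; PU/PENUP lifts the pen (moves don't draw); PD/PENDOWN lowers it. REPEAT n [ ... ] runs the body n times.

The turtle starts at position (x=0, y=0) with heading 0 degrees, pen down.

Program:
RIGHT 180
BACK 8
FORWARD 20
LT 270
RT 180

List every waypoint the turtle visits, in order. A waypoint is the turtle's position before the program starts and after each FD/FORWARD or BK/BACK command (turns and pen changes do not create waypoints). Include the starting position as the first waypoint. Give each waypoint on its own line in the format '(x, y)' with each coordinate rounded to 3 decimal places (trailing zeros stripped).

Answer: (0, 0)
(8, 0)
(-12, 0)

Derivation:
Executing turtle program step by step:
Start: pos=(0,0), heading=0, pen down
RT 180: heading 0 -> 180
BK 8: (0,0) -> (8,0) [heading=180, draw]
FD 20: (8,0) -> (-12,0) [heading=180, draw]
LT 270: heading 180 -> 90
RT 180: heading 90 -> 270
Final: pos=(-12,0), heading=270, 2 segment(s) drawn
Waypoints (3 total):
(0, 0)
(8, 0)
(-12, 0)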